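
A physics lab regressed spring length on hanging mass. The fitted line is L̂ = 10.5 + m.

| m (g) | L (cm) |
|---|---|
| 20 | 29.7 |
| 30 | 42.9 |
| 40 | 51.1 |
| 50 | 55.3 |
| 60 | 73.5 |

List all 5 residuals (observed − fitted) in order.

-0.8, 2.4, 0.6, -5.2, 3

m=20: L̂ = 10.5 + 20 = 30.5; e = 29.7 − 30.5 = -0.8
m=30: L̂ = 10.5 + 30 = 40.5; e = 42.9 − 40.5 = 2.4
m=40: L̂ = 10.5 + 40 = 50.5; e = 51.1 − 50.5 = 0.6
m=50: L̂ = 10.5 + 50 = 60.5; e = 55.3 − 60.5 = -5.2
m=60: L̂ = 10.5 + 60 = 70.5; e = 73.5 − 70.5 = 3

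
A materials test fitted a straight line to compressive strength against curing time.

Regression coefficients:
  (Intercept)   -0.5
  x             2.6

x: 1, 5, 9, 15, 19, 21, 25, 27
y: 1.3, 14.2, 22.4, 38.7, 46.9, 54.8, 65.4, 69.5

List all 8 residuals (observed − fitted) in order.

x=1: ŷ = -0.5 + 2.6·1 = 2.1; r = 1.3 − 2.1 = -0.8
x=5: ŷ = -0.5 + 2.6·5 = 12.5; r = 14.2 − 12.5 = 1.7
x=9: ŷ = -0.5 + 2.6·9 = 22.9; r = 22.4 − 22.9 = -0.5
x=15: ŷ = -0.5 + 2.6·15 = 38.5; r = 38.7 − 38.5 = 0.2
x=19: ŷ = -0.5 + 2.6·19 = 48.9; r = 46.9 − 48.9 = -2
x=21: ŷ = -0.5 + 2.6·21 = 54.1; r = 54.8 − 54.1 = 0.7
x=25: ŷ = -0.5 + 2.6·25 = 64.5; r = 65.4 − 64.5 = 0.9
x=27: ŷ = -0.5 + 2.6·27 = 69.7; r = 69.5 − 69.7 = -0.2

-0.8, 1.7, -0.5, 0.2, -2, 0.7, 0.9, -0.2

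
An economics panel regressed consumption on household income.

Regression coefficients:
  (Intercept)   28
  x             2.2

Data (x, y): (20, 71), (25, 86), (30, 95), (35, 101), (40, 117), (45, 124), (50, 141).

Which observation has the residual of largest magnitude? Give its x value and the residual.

x = 35, e = -4

x=20: ŷ = 28 + 2.2·20 = 72; e = 71 − 72 = -1
x=25: ŷ = 28 + 2.2·25 = 83; e = 86 − 83 = 3
x=30: ŷ = 28 + 2.2·30 = 94; e = 95 − 94 = 1
x=35: ŷ = 28 + 2.2·35 = 105; e = 101 − 105 = -4
x=40: ŷ = 28 + 2.2·40 = 116; e = 117 − 116 = 1
x=45: ŷ = 28 + 2.2·45 = 127; e = 124 − 127 = -3
x=50: ŷ = 28 + 2.2·50 = 138; e = 141 − 138 = 3
Largest |e| is 4 at x = 35, residual -4.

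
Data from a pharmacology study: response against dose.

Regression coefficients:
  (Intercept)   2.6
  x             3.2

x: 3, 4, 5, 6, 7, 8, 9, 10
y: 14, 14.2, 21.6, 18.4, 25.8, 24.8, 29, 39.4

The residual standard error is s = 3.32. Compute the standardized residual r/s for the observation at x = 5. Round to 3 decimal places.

ŷ = 2.6 + 3.2·5 = 18.6
r = 21.6 − 18.6 = 3
r/s = 3 / 3.32 = 0.904

0.904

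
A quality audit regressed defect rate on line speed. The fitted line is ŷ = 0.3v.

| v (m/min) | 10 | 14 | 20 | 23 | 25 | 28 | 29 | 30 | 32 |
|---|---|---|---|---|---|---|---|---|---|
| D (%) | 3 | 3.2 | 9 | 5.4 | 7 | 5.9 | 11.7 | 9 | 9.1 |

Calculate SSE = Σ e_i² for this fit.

v=10: ŷ = 0.3·10 = 3; e = 3 − 3 = 0
v=14: ŷ = 0.3·14 = 4.2; e = 3.2 − 4.2 = -1
v=20: ŷ = 0.3·20 = 6; e = 9 − 6 = 3
v=23: ŷ = 0.3·23 = 6.9; e = 5.4 − 6.9 = -1.5
v=25: ŷ = 0.3·25 = 7.5; e = 7 − 7.5 = -0.5
v=28: ŷ = 0.3·28 = 8.4; e = 5.9 − 8.4 = -2.5
v=29: ŷ = 0.3·29 = 8.7; e = 11.7 − 8.7 = 3
v=30: ŷ = 0.3·30 = 9; e = 9 − 9 = 0
v=32: ŷ = 0.3·32 = 9.6; e = 9.1 − 9.6 = -0.5
SSE = 0 + 1 + 9 + 2.25 + 0.25 + 6.25 + 9 + 0 + 0.25 = 28

SSE = 28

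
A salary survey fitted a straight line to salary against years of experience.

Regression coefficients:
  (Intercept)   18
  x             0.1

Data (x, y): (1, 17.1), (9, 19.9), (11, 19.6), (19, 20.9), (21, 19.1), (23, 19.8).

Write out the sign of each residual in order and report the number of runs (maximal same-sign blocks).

x=1: ŷ = 18 + 0.1·1 = 18.1; r = 17.1 − 18.1 = -1
x=9: ŷ = 18 + 0.1·9 = 18.9; r = 19.9 − 18.9 = 1
x=11: ŷ = 18 + 0.1·11 = 19.1; r = 19.6 − 19.1 = 0.5
x=19: ŷ = 18 + 0.1·19 = 19.9; r = 20.9 − 19.9 = 1
x=21: ŷ = 18 + 0.1·21 = 20.1; r = 19.1 − 20.1 = -1
x=23: ŷ = 18 + 0.1·23 = 20.3; r = 19.8 − 20.3 = -0.5
Signs: − + + + − −
Runs: −×1, +×3, −×2 → 3

3 runs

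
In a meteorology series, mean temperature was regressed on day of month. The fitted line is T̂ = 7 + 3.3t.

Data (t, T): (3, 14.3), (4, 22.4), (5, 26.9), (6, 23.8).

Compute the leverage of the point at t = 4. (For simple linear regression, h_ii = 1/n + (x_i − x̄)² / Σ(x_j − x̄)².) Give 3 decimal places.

t̄ = (3 + 4 + 5 + 6)/4 = 4.5
Σ(t − t̄)² = 2.25 + 0.25 + 0.25 + 2.25 = 5
h = 1/4 + (-0.5)²/5 = 0.25 + 0.05 = 0.300

h = 0.300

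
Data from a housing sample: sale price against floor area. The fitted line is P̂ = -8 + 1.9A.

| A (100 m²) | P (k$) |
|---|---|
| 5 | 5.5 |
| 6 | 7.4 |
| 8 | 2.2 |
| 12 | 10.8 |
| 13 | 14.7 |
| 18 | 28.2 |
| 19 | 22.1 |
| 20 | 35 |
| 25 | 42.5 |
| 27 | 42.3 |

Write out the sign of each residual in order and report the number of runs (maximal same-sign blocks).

6 runs

A=5: P̂ = -8 + 1.9·5 = 1.5; e = 5.5 − 1.5 = 4
A=6: P̂ = -8 + 1.9·6 = 3.4; e = 7.4 − 3.4 = 4
A=8: P̂ = -8 + 1.9·8 = 7.2; e = 2.2 − 7.2 = -5
A=12: P̂ = -8 + 1.9·12 = 14.8; e = 10.8 − 14.8 = -4
A=13: P̂ = -8 + 1.9·13 = 16.7; e = 14.7 − 16.7 = -2
A=18: P̂ = -8 + 1.9·18 = 26.2; e = 28.2 − 26.2 = 2
A=19: P̂ = -8 + 1.9·19 = 28.1; e = 22.1 − 28.1 = -6
A=20: P̂ = -8 + 1.9·20 = 30; e = 35 − 30 = 5
A=25: P̂ = -8 + 1.9·25 = 39.5; e = 42.5 − 39.5 = 3
A=27: P̂ = -8 + 1.9·27 = 43.3; e = 42.3 − 43.3 = -1
Signs: + + − − − + − + + −
Runs: +×2, −×3, +×1, −×1, +×2, −×1 → 6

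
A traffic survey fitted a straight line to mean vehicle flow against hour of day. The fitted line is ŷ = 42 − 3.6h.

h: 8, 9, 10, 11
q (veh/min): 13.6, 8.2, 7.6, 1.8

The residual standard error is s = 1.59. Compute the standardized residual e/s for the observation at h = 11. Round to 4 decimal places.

-0.3774

ŷ = 42 − 3.6·11 = 2.4
e = 1.8 − 2.4 = -0.6
e/s = -0.6 / 1.59 = -0.3774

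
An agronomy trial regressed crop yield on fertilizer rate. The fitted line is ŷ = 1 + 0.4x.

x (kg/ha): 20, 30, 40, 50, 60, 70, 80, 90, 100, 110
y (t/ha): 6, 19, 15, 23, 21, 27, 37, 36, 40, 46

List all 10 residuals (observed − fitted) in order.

-3, 6, -2, 2, -4, -2, 4, -1, -1, 1

x=20: ŷ = 1 + 0.4·20 = 9; e = 6 − 9 = -3
x=30: ŷ = 1 + 0.4·30 = 13; e = 19 − 13 = 6
x=40: ŷ = 1 + 0.4·40 = 17; e = 15 − 17 = -2
x=50: ŷ = 1 + 0.4·50 = 21; e = 23 − 21 = 2
x=60: ŷ = 1 + 0.4·60 = 25; e = 21 − 25 = -4
x=70: ŷ = 1 + 0.4·70 = 29; e = 27 − 29 = -2
x=80: ŷ = 1 + 0.4·80 = 33; e = 37 − 33 = 4
x=90: ŷ = 1 + 0.4·90 = 37; e = 36 − 37 = -1
x=100: ŷ = 1 + 0.4·100 = 41; e = 40 − 41 = -1
x=110: ŷ = 1 + 0.4·110 = 45; e = 46 − 45 = 1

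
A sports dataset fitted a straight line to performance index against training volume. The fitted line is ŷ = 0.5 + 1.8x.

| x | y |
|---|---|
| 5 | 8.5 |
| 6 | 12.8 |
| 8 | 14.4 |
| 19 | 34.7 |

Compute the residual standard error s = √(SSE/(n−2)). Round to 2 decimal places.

s = 1.32

x=5: ŷ = 0.5 + 1.8·5 = 9.5; r = 8.5 − 9.5 = -1
x=6: ŷ = 0.5 + 1.8·6 = 11.3; r = 12.8 − 11.3 = 1.5
x=8: ŷ = 0.5 + 1.8·8 = 14.9; r = 14.4 − 14.9 = -0.5
x=19: ŷ = 0.5 + 1.8·19 = 34.7; r = 34.7 − 34.7 = 0
SSE = 1 + 2.25 + 0.25 + 0 = 3.5
s = √(3.5/2) = √1.75 ≈ 1.32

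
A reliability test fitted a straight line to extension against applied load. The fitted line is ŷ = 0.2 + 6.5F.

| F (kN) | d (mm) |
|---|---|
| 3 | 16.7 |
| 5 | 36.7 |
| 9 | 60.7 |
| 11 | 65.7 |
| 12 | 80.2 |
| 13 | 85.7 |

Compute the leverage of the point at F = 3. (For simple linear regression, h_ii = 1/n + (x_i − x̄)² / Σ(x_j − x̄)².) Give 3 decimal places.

h = 0.588

F̄ = (3 + 5 + 9 + 11 + 12 + 13)/6 = 8.83333
Σ(F − F̄)² = 34.0278 + 14.6944 + 0.0277778 + 4.69444 + 10.0278 + 17.3611 = 80.8333
h = 1/6 + (-5.83333)²/80.8333 = 0.166667 + 0.420962 = 0.588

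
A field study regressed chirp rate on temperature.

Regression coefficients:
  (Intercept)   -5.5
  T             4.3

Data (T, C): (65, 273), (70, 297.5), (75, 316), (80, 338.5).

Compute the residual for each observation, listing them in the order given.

-1, 2, -1, 0

T=65: Ĉ = -5.5 + 4.3·65 = 274; e = 273 − 274 = -1
T=70: Ĉ = -5.5 + 4.3·70 = 295.5; e = 297.5 − 295.5 = 2
T=75: Ĉ = -5.5 + 4.3·75 = 317; e = 316 − 317 = -1
T=80: Ĉ = -5.5 + 4.3·80 = 338.5; e = 338.5 − 338.5 = 0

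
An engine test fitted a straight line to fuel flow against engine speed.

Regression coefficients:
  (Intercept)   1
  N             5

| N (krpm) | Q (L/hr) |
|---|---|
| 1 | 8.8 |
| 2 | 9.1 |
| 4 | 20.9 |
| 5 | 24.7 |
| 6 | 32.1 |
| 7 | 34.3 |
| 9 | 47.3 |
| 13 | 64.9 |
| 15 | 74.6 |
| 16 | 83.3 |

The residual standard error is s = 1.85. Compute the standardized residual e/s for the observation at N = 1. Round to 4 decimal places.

ŷ = 1 + 5·1 = 6
e = 8.8 − 6 = 2.8
e/s = 2.8 / 1.85 = 1.5135

1.5135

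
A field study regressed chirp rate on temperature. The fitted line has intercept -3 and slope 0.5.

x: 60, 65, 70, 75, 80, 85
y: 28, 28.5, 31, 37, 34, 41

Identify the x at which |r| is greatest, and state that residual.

x = 80, r = -3

x=60: ŷ = -3 + 0.5·60 = 27; r = 28 − 27 = 1
x=65: ŷ = -3 + 0.5·65 = 29.5; r = 28.5 − 29.5 = -1
x=70: ŷ = -3 + 0.5·70 = 32; r = 31 − 32 = -1
x=75: ŷ = -3 + 0.5·75 = 34.5; r = 37 − 34.5 = 2.5
x=80: ŷ = -3 + 0.5·80 = 37; r = 34 − 37 = -3
x=85: ŷ = -3 + 0.5·85 = 39.5; r = 41 − 39.5 = 1.5
Largest |r| is 3 at x = 80, residual -3.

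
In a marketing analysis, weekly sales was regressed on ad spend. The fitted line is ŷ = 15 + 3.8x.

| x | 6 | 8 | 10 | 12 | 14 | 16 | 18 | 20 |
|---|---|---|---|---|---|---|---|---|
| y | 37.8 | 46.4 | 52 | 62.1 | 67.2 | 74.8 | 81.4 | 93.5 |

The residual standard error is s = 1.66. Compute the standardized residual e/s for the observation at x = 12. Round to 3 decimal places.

0.904

ŷ = 15 + 3.8·12 = 60.6
e = 62.1 − 60.6 = 1.5
e/s = 1.5 / 1.66 = 0.904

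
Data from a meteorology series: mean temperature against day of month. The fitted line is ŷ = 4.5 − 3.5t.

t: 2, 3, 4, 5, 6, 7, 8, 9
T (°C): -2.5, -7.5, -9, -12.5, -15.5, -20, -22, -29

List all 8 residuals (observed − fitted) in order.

t=2: ŷ = 4.5 − 3.5·2 = -2.5; r = -2.5 − (-2.5) = 0
t=3: ŷ = 4.5 − 3.5·3 = -6; r = -7.5 − (-6) = -1.5
t=4: ŷ = 4.5 − 3.5·4 = -9.5; r = -9 − (-9.5) = 0.5
t=5: ŷ = 4.5 − 3.5·5 = -13; r = -12.5 − (-13) = 0.5
t=6: ŷ = 4.5 − 3.5·6 = -16.5; r = -15.5 − (-16.5) = 1
t=7: ŷ = 4.5 − 3.5·7 = -20; r = -20 − (-20) = 0
t=8: ŷ = 4.5 − 3.5·8 = -23.5; r = -22 − (-23.5) = 1.5
t=9: ŷ = 4.5 − 3.5·9 = -27; r = -29 − (-27) = -2

0, -1.5, 0.5, 0.5, 1, 0, 1.5, -2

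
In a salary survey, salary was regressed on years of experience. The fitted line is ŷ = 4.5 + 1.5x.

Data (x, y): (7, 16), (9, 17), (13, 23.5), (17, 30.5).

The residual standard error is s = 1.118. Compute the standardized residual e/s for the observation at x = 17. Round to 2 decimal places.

0.45

ŷ = 4.5 + 1.5·17 = 30
e = 30.5 − 30 = 0.5
e/s = 0.5 / 1.118 = 0.45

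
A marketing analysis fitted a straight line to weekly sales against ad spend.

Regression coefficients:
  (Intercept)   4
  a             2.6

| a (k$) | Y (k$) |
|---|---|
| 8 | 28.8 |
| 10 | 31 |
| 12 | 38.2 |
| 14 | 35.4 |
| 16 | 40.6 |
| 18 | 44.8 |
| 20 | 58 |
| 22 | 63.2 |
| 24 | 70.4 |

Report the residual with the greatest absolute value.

a=8: ŷ = 4 + 2.6·8 = 24.8; r = 28.8 − 24.8 = 4
a=10: ŷ = 4 + 2.6·10 = 30; r = 31 − 30 = 1
a=12: ŷ = 4 + 2.6·12 = 35.2; r = 38.2 − 35.2 = 3
a=14: ŷ = 4 + 2.6·14 = 40.4; r = 35.4 − 40.4 = -5
a=16: ŷ = 4 + 2.6·16 = 45.6; r = 40.6 − 45.6 = -5
a=18: ŷ = 4 + 2.6·18 = 50.8; r = 44.8 − 50.8 = -6
a=20: ŷ = 4 + 2.6·20 = 56; r = 58 − 56 = 2
a=22: ŷ = 4 + 2.6·22 = 61.2; r = 63.2 − 61.2 = 2
a=24: ŷ = 4 + 2.6·24 = 66.4; r = 70.4 − 66.4 = 4
Largest |r| is 6 at a = 18, residual -6.

r = -6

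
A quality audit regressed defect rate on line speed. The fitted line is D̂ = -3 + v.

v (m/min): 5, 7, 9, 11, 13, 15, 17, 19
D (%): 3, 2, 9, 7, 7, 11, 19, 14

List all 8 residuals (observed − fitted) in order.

v=5: D̂ = -3 + 5 = 2; e = 3 − 2 = 1
v=7: D̂ = -3 + 7 = 4; e = 2 − 4 = -2
v=9: D̂ = -3 + 9 = 6; e = 9 − 6 = 3
v=11: D̂ = -3 + 11 = 8; e = 7 − 8 = -1
v=13: D̂ = -3 + 13 = 10; e = 7 − 10 = -3
v=15: D̂ = -3 + 15 = 12; e = 11 − 12 = -1
v=17: D̂ = -3 + 17 = 14; e = 19 − 14 = 5
v=19: D̂ = -3 + 19 = 16; e = 14 − 16 = -2

1, -2, 3, -1, -3, -1, 5, -2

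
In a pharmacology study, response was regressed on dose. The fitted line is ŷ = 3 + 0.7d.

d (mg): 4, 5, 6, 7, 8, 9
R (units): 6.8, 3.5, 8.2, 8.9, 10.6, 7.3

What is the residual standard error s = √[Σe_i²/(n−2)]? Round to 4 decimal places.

d=4: ŷ = 3 + 0.7·4 = 5.8; e = 6.8 − 5.8 = 1
d=5: ŷ = 3 + 0.7·5 = 6.5; e = 3.5 − 6.5 = -3
d=6: ŷ = 3 + 0.7·6 = 7.2; e = 8.2 − 7.2 = 1
d=7: ŷ = 3 + 0.7·7 = 7.9; e = 8.9 − 7.9 = 1
d=8: ŷ = 3 + 0.7·8 = 8.6; e = 10.6 − 8.6 = 2
d=9: ŷ = 3 + 0.7·9 = 9.3; e = 7.3 − 9.3 = -2
SSE = 1 + 9 + 1 + 1 + 4 + 4 = 20
s = √(20/4) = √5 ≈ 2.2361

s = 2.2361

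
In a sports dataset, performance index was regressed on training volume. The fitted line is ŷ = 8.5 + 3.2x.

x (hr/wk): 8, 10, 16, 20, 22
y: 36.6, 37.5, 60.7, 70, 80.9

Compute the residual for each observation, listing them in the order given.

2.5, -3, 1, -2.5, 2

x=8: ŷ = 8.5 + 3.2·8 = 34.1; e = 36.6 − 34.1 = 2.5
x=10: ŷ = 8.5 + 3.2·10 = 40.5; e = 37.5 − 40.5 = -3
x=16: ŷ = 8.5 + 3.2·16 = 59.7; e = 60.7 − 59.7 = 1
x=20: ŷ = 8.5 + 3.2·20 = 72.5; e = 70 − 72.5 = -2.5
x=22: ŷ = 8.5 + 3.2·22 = 78.9; e = 80.9 − 78.9 = 2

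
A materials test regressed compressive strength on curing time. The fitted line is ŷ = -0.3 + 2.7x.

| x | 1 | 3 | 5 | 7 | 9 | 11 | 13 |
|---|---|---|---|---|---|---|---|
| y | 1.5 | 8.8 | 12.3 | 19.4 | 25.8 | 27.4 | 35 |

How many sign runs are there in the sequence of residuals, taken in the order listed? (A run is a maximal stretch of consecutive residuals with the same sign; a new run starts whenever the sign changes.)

x=1: ŷ = -0.3 + 2.7·1 = 2.4; e = 1.5 − 2.4 = -0.9
x=3: ŷ = -0.3 + 2.7·3 = 7.8; e = 8.8 − 7.8 = 1
x=5: ŷ = -0.3 + 2.7·5 = 13.2; e = 12.3 − 13.2 = -0.9
x=7: ŷ = -0.3 + 2.7·7 = 18.6; e = 19.4 − 18.6 = 0.8
x=9: ŷ = -0.3 + 2.7·9 = 24; e = 25.8 − 24 = 1.8
x=11: ŷ = -0.3 + 2.7·11 = 29.4; e = 27.4 − 29.4 = -2
x=13: ŷ = -0.3 + 2.7·13 = 34.8; e = 35 − 34.8 = 0.2
Signs: − + − + + − +
Runs: −×1, +×1, −×1, +×2, −×1, +×1 → 6

6 runs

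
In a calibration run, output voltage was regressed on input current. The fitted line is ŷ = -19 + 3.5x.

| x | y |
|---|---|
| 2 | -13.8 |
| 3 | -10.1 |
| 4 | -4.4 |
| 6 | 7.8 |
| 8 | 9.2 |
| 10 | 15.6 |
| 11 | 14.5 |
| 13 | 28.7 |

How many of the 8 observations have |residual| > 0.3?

x=2: ŷ = -19 + 3.5·2 = -12; e = -13.8 − (-12) = -1.8
x=3: ŷ = -19 + 3.5·3 = -8.5; e = -10.1 − (-8.5) = -1.6
x=4: ŷ = -19 + 3.5·4 = -5; e = -4.4 − (-5) = 0.6
x=6: ŷ = -19 + 3.5·6 = 2; e = 7.8 − 2 = 5.8
x=8: ŷ = -19 + 3.5·8 = 9; e = 9.2 − 9 = 0.2
x=10: ŷ = -19 + 3.5·10 = 16; e = 15.6 − 16 = -0.4
x=11: ŷ = -19 + 3.5·11 = 19.5; e = 14.5 − 19.5 = -5
x=13: ŷ = -19 + 3.5·13 = 26.5; e = 28.7 − 26.5 = 2.2
|e| > 0.3: x=2 (|e|=1.8), x=3 (|e|=1.6), x=4 (|e|=0.6), x=6 (|e|=5.8), x=10 (|e|=0.4), x=11 (|e|=5), x=13 (|e|=2.2) → 7

7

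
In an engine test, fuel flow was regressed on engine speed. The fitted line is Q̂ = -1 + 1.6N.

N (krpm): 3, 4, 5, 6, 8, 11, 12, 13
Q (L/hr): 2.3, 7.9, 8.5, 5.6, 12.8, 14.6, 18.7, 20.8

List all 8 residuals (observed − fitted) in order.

N=3: Q̂ = -1 + 1.6·3 = 3.8; e = 2.3 − 3.8 = -1.5
N=4: Q̂ = -1 + 1.6·4 = 5.4; e = 7.9 − 5.4 = 2.5
N=5: Q̂ = -1 + 1.6·5 = 7; e = 8.5 − 7 = 1.5
N=6: Q̂ = -1 + 1.6·6 = 8.6; e = 5.6 − 8.6 = -3
N=8: Q̂ = -1 + 1.6·8 = 11.8; e = 12.8 − 11.8 = 1
N=11: Q̂ = -1 + 1.6·11 = 16.6; e = 14.6 − 16.6 = -2
N=12: Q̂ = -1 + 1.6·12 = 18.2; e = 18.7 − 18.2 = 0.5
N=13: Q̂ = -1 + 1.6·13 = 19.8; e = 20.8 − 19.8 = 1

-1.5, 2.5, 1.5, -3, 1, -2, 0.5, 1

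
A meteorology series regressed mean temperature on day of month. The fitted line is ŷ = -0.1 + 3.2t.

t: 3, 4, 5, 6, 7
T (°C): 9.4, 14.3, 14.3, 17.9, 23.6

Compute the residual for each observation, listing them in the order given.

t=3: ŷ = -0.1 + 3.2·3 = 9.5; r = 9.4 − 9.5 = -0.1
t=4: ŷ = -0.1 + 3.2·4 = 12.7; r = 14.3 − 12.7 = 1.6
t=5: ŷ = -0.1 + 3.2·5 = 15.9; r = 14.3 − 15.9 = -1.6
t=6: ŷ = -0.1 + 3.2·6 = 19.1; r = 17.9 − 19.1 = -1.2
t=7: ŷ = -0.1 + 3.2·7 = 22.3; r = 23.6 − 22.3 = 1.3

-0.1, 1.6, -1.6, -1.2, 1.3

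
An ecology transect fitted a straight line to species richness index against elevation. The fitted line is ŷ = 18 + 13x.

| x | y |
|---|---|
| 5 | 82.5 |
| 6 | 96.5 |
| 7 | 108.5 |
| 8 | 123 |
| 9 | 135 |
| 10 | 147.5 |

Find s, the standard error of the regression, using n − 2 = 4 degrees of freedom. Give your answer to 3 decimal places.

s = 0.707

x=5: ŷ = 18 + 13·5 = 83; r = 82.5 − 83 = -0.5
x=6: ŷ = 18 + 13·6 = 96; r = 96.5 − 96 = 0.5
x=7: ŷ = 18 + 13·7 = 109; r = 108.5 − 109 = -0.5
x=8: ŷ = 18 + 13·8 = 122; r = 123 − 122 = 1
x=9: ŷ = 18 + 13·9 = 135; r = 135 − 135 = 0
x=10: ŷ = 18 + 13·10 = 148; r = 147.5 − 148 = -0.5
SSE = 0.25 + 0.25 + 0.25 + 1 + 0 + 0.25 = 2
s = √(2/4) = √0.5 ≈ 0.707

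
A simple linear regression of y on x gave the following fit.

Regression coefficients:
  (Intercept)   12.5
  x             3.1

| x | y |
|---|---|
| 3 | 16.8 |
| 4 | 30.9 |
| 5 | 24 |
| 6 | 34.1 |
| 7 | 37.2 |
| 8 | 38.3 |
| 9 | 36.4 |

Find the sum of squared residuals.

SSE = 112

x=3: ŷ = 12.5 + 3.1·3 = 21.8; r = 16.8 − 21.8 = -5
x=4: ŷ = 12.5 + 3.1·4 = 24.9; r = 30.9 − 24.9 = 6
x=5: ŷ = 12.5 + 3.1·5 = 28; r = 24 − 28 = -4
x=6: ŷ = 12.5 + 3.1·6 = 31.1; r = 34.1 − 31.1 = 3
x=7: ŷ = 12.5 + 3.1·7 = 34.2; r = 37.2 − 34.2 = 3
x=8: ŷ = 12.5 + 3.1·8 = 37.3; r = 38.3 − 37.3 = 1
x=9: ŷ = 12.5 + 3.1·9 = 40.4; r = 36.4 − 40.4 = -4
SSE = 25 + 36 + 16 + 9 + 9 + 1 + 16 = 112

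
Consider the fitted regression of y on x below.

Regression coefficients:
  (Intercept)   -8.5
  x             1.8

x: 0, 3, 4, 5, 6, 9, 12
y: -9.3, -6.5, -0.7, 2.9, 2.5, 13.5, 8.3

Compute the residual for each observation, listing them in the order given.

x=0: ŷ = -8.5 + 1.8·0 = -8.5; e = -9.3 − (-8.5) = -0.8
x=3: ŷ = -8.5 + 1.8·3 = -3.1; e = -6.5 − (-3.1) = -3.4
x=4: ŷ = -8.5 + 1.8·4 = -1.3; e = -0.7 − (-1.3) = 0.6
x=5: ŷ = -8.5 + 1.8·5 = 0.5; e = 2.9 − 0.5 = 2.4
x=6: ŷ = -8.5 + 1.8·6 = 2.3; e = 2.5 − 2.3 = 0.2
x=9: ŷ = -8.5 + 1.8·9 = 7.7; e = 13.5 − 7.7 = 5.8
x=12: ŷ = -8.5 + 1.8·12 = 13.1; e = 8.3 − 13.1 = -4.8

-0.8, -3.4, 0.6, 2.4, 0.2, 5.8, -4.8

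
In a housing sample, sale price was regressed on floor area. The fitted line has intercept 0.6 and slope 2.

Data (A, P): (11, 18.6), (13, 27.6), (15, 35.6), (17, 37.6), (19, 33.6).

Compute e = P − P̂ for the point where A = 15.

P̂ = 0.6 + 2·15 = 30.6
e = 35.6 − 30.6 = 5

e = 5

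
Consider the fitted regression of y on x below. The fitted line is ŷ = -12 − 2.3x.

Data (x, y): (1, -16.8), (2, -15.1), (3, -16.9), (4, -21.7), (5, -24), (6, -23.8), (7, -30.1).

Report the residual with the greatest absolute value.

x=1: ŷ = -12 − 2.3·1 = -14.3; r = -16.8 − (-14.3) = -2.5
x=2: ŷ = -12 − 2.3·2 = -16.6; r = -15.1 − (-16.6) = 1.5
x=3: ŷ = -12 − 2.3·3 = -18.9; r = -16.9 − (-18.9) = 2
x=4: ŷ = -12 − 2.3·4 = -21.2; r = -21.7 − (-21.2) = -0.5
x=5: ŷ = -12 − 2.3·5 = -23.5; r = -24 − (-23.5) = -0.5
x=6: ŷ = -12 − 2.3·6 = -25.8; r = -23.8 − (-25.8) = 2
x=7: ŷ = -12 − 2.3·7 = -28.1; r = -30.1 − (-28.1) = -2
Largest |r| is 2.5 at x = 1, residual -2.5.

r = -2.5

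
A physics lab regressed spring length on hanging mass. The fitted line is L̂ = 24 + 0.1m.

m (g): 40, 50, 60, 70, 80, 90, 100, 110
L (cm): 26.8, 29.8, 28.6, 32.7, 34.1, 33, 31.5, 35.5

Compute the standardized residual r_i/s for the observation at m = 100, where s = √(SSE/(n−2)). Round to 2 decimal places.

-1.45

m=40: L̂ = 24 + 0.1·40 = 28; r = 26.8 − 28 = -1.2
m=50: L̂ = 24 + 0.1·50 = 29; r = 29.8 − 29 = 0.8
m=60: L̂ = 24 + 0.1·60 = 30; r = 28.6 − 30 = -1.4
m=70: L̂ = 24 + 0.1·70 = 31; r = 32.7 − 31 = 1.7
m=80: L̂ = 24 + 0.1·80 = 32; r = 34.1 − 32 = 2.1
m=90: L̂ = 24 + 0.1·90 = 33; r = 33 − 33 = 0
m=100: L̂ = 24 + 0.1·100 = 34; r = 31.5 − 34 = -2.5
m=110: L̂ = 24 + 0.1·110 = 35; r = 35.5 − 35 = 0.5
SSE = 1.44 + 0.64 + 1.96 + 2.89 + 4.41 + 0 + 6.25 + 0.25 = 17.84
s = √(17.84/6) = 1.72434
r/s = -2.5 / 1.72434 = -1.45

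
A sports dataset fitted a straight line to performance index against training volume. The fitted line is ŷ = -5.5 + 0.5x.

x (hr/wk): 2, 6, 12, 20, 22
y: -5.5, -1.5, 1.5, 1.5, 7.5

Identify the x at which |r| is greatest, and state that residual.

x=2: ŷ = -5.5 + 0.5·2 = -4.5; r = -5.5 − (-4.5) = -1
x=6: ŷ = -5.5 + 0.5·6 = -2.5; r = -1.5 − (-2.5) = 1
x=12: ŷ = -5.5 + 0.5·12 = 0.5; r = 1.5 − 0.5 = 1
x=20: ŷ = -5.5 + 0.5·20 = 4.5; r = 1.5 − 4.5 = -3
x=22: ŷ = -5.5 + 0.5·22 = 5.5; r = 7.5 − 5.5 = 2
Largest |r| is 3 at x = 20, residual -3.

x = 20, r = -3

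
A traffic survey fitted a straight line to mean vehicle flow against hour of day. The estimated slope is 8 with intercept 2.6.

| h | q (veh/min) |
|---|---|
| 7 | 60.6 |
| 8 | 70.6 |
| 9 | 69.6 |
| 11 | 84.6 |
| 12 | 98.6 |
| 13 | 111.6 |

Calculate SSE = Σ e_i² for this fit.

h=7: q̂ = 2.6 + 8·7 = 58.6; e = 60.6 − 58.6 = 2
h=8: q̂ = 2.6 + 8·8 = 66.6; e = 70.6 − 66.6 = 4
h=9: q̂ = 2.6 + 8·9 = 74.6; e = 69.6 − 74.6 = -5
h=11: q̂ = 2.6 + 8·11 = 90.6; e = 84.6 − 90.6 = -6
h=12: q̂ = 2.6 + 8·12 = 98.6; e = 98.6 − 98.6 = 0
h=13: q̂ = 2.6 + 8·13 = 106.6; e = 111.6 − 106.6 = 5
SSE = 4 + 16 + 25 + 36 + 0 + 25 = 106

SSE = 106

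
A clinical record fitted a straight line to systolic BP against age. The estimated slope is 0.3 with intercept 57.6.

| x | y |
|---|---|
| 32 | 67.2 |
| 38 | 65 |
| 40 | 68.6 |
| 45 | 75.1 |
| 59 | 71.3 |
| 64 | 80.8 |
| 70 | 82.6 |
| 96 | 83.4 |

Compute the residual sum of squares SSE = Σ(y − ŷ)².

x=32: ŷ = 57.6 + 0.3·32 = 67.2; e = 67.2 − 67.2 = 0
x=38: ŷ = 57.6 + 0.3·38 = 69; e = 65 − 69 = -4
x=40: ŷ = 57.6 + 0.3·40 = 69.6; e = 68.6 − 69.6 = -1
x=45: ŷ = 57.6 + 0.3·45 = 71.1; e = 75.1 − 71.1 = 4
x=59: ŷ = 57.6 + 0.3·59 = 75.3; e = 71.3 − 75.3 = -4
x=64: ŷ = 57.6 + 0.3·64 = 76.8; e = 80.8 − 76.8 = 4
x=70: ŷ = 57.6 + 0.3·70 = 78.6; e = 82.6 − 78.6 = 4
x=96: ŷ = 57.6 + 0.3·96 = 86.4; e = 83.4 − 86.4 = -3
SSE = 0 + 16 + 1 + 16 + 16 + 16 + 16 + 9 = 90

SSE = 90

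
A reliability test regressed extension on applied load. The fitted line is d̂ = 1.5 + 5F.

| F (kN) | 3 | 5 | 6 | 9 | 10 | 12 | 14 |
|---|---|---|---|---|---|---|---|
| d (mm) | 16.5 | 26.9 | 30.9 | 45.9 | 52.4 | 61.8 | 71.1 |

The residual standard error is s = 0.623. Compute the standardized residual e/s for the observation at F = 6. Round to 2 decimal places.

d̂ = 1.5 + 5·6 = 31.5
e = 30.9 − 31.5 = -0.6
e/s = -0.6 / 0.623 = -0.96

-0.96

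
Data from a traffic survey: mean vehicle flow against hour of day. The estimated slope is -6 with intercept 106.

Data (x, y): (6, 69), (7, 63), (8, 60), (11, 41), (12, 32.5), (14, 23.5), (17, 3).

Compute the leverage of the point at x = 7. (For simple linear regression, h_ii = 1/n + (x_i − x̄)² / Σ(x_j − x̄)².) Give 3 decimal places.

h = 0.287

x̄ = (6 + 7 + 8 + 11 + 12 + 14 + 17)/7 = 10.7143
Σ(x − x̄)² = 22.2245 + 13.7959 + 7.36735 + 0.0816327 + 1.65306 + 10.7959 + 39.5102 = 95.4286
h = 1/7 + (-3.71429)²/95.4286 = 0.142857 + 0.144568 = 0.287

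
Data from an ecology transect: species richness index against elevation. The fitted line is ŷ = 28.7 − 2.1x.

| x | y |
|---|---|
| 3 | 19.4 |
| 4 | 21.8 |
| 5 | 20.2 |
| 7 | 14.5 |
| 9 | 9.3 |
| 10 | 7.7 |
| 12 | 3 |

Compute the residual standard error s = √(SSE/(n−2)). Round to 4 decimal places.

x=3: ŷ = 28.7 − 2.1·3 = 22.4; r = 19.4 − 22.4 = -3
x=4: ŷ = 28.7 − 2.1·4 = 20.3; r = 21.8 − 20.3 = 1.5
x=5: ŷ = 28.7 − 2.1·5 = 18.2; r = 20.2 − 18.2 = 2
x=7: ŷ = 28.7 − 2.1·7 = 14; r = 14.5 − 14 = 0.5
x=9: ŷ = 28.7 − 2.1·9 = 9.8; r = 9.3 − 9.8 = -0.5
x=10: ŷ = 28.7 − 2.1·10 = 7.7; r = 7.7 − 7.7 = 0
x=12: ŷ = 28.7 − 2.1·12 = 3.5; r = 3 − 3.5 = -0.5
SSE = 9 + 2.25 + 4 + 0.25 + 0.25 + 0 + 0.25 = 16
s = √(16/5) = √3.2 ≈ 1.7889

s = 1.7889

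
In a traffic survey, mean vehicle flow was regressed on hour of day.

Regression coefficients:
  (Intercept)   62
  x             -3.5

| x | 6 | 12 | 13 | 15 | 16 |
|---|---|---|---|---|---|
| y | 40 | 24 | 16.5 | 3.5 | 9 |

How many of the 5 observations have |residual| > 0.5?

4

x=6: ŷ = 62 − 3.5·6 = 41; e = 40 − 41 = -1
x=12: ŷ = 62 − 3.5·12 = 20; e = 24 − 20 = 4
x=13: ŷ = 62 − 3.5·13 = 16.5; e = 16.5 − 16.5 = 0
x=15: ŷ = 62 − 3.5·15 = 9.5; e = 3.5 − 9.5 = -6
x=16: ŷ = 62 − 3.5·16 = 6; e = 9 − 6 = 3
|e| > 0.5: x=6 (|e|=1), x=12 (|e|=4), x=15 (|e|=6), x=16 (|e|=3) → 4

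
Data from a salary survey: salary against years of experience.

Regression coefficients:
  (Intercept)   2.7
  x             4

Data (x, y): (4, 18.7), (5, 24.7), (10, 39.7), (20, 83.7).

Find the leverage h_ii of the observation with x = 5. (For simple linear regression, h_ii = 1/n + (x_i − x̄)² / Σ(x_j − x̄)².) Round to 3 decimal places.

x̄ = (4 + 5 + 10 + 20)/4 = 9.75
Σ(x − x̄)² = 33.0625 + 22.5625 + 0.0625 + 105.062 = 160.75
h = 1/4 + (-4.75)²/160.75 = 0.25 + 0.140358 = 0.390

h = 0.390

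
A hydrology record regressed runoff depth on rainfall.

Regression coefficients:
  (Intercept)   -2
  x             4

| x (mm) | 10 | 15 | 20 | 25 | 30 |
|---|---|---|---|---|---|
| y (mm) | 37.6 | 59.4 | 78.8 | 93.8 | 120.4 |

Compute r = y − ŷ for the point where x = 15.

ŷ = -2 + 4·15 = 58
r = 59.4 − 58 = 1.4

r = 1.4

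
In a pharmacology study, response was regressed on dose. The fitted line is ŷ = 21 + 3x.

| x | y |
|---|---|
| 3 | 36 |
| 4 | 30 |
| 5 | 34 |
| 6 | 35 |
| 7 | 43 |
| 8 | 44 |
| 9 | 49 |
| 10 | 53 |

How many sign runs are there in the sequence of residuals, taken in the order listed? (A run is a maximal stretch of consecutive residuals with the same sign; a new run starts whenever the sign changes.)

x=3: ŷ = 21 + 3·3 = 30; e = 36 − 30 = 6
x=4: ŷ = 21 + 3·4 = 33; e = 30 − 33 = -3
x=5: ŷ = 21 + 3·5 = 36; e = 34 − 36 = -2
x=6: ŷ = 21 + 3·6 = 39; e = 35 − 39 = -4
x=7: ŷ = 21 + 3·7 = 42; e = 43 − 42 = 1
x=8: ŷ = 21 + 3·8 = 45; e = 44 − 45 = -1
x=9: ŷ = 21 + 3·9 = 48; e = 49 − 48 = 1
x=10: ŷ = 21 + 3·10 = 51; e = 53 − 51 = 2
Signs: + − − − + − + +
Runs: +×1, −×3, +×1, −×1, +×2 → 5

5 runs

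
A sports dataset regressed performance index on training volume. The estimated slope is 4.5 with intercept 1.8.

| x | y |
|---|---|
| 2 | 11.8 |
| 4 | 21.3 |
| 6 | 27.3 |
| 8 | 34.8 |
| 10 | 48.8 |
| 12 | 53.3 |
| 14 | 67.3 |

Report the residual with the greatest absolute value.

r = -3

x=2: ŷ = 1.8 + 4.5·2 = 10.8; r = 11.8 − 10.8 = 1
x=4: ŷ = 1.8 + 4.5·4 = 19.8; r = 21.3 − 19.8 = 1.5
x=6: ŷ = 1.8 + 4.5·6 = 28.8; r = 27.3 − 28.8 = -1.5
x=8: ŷ = 1.8 + 4.5·8 = 37.8; r = 34.8 − 37.8 = -3
x=10: ŷ = 1.8 + 4.5·10 = 46.8; r = 48.8 − 46.8 = 2
x=12: ŷ = 1.8 + 4.5·12 = 55.8; r = 53.3 − 55.8 = -2.5
x=14: ŷ = 1.8 + 4.5·14 = 64.8; r = 67.3 − 64.8 = 2.5
Largest |r| is 3 at x = 8, residual -3.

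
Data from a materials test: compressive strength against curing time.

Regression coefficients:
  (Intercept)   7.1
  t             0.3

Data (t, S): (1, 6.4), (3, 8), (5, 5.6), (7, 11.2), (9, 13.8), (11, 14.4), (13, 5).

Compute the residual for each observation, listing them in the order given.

-1, 0, -3, 2, 4, 4, -6

t=1: Ŝ = 7.1 + 0.3·1 = 7.4; e = 6.4 − 7.4 = -1
t=3: Ŝ = 7.1 + 0.3·3 = 8; e = 8 − 8 = 0
t=5: Ŝ = 7.1 + 0.3·5 = 8.6; e = 5.6 − 8.6 = -3
t=7: Ŝ = 7.1 + 0.3·7 = 9.2; e = 11.2 − 9.2 = 2
t=9: Ŝ = 7.1 + 0.3·9 = 9.8; e = 13.8 − 9.8 = 4
t=11: Ŝ = 7.1 + 0.3·11 = 10.4; e = 14.4 − 10.4 = 4
t=13: Ŝ = 7.1 + 0.3·13 = 11; e = 5 − 11 = -6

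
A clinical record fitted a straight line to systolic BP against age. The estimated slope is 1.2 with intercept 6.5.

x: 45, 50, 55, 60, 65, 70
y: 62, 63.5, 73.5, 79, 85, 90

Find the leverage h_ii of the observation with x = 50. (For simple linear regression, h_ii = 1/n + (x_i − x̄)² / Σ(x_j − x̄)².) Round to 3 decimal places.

h = 0.295

x̄ = (45 + 50 + 55 + 60 + 65 + 70)/6 = 57.5
Σ(x − x̄)² = 156.25 + 56.25 + 6.25 + 6.25 + 56.25 + 156.25 = 437.5
h = 1/6 + (-7.5)²/437.5 = 0.166667 + 0.128571 = 0.295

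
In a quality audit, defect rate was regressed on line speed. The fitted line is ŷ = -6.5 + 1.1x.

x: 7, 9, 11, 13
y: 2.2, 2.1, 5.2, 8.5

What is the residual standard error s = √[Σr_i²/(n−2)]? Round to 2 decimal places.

s = 1.29

x=7: ŷ = -6.5 + 1.1·7 = 1.2; r = 2.2 − 1.2 = 1
x=9: ŷ = -6.5 + 1.1·9 = 3.4; r = 2.1 − 3.4 = -1.3
x=11: ŷ = -6.5 + 1.1·11 = 5.6; r = 5.2 − 5.6 = -0.4
x=13: ŷ = -6.5 + 1.1·13 = 7.8; r = 8.5 − 7.8 = 0.7
SSE = 1 + 1.69 + 0.16 + 0.49 = 3.34
s = √(3.34/2) = √1.67 ≈ 1.29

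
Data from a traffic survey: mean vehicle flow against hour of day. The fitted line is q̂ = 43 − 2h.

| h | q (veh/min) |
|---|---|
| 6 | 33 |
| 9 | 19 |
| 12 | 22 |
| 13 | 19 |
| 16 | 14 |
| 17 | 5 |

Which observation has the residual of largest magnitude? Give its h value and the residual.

h=6: q̂ = 43 − 2·6 = 31; r = 33 − 31 = 2
h=9: q̂ = 43 − 2·9 = 25; r = 19 − 25 = -6
h=12: q̂ = 43 − 2·12 = 19; r = 22 − 19 = 3
h=13: q̂ = 43 − 2·13 = 17; r = 19 − 17 = 2
h=16: q̂ = 43 − 2·16 = 11; r = 14 − 11 = 3
h=17: q̂ = 43 − 2·17 = 9; r = 5 − 9 = -4
Largest |r| is 6 at h = 9, residual -6.

h = 9, r = -6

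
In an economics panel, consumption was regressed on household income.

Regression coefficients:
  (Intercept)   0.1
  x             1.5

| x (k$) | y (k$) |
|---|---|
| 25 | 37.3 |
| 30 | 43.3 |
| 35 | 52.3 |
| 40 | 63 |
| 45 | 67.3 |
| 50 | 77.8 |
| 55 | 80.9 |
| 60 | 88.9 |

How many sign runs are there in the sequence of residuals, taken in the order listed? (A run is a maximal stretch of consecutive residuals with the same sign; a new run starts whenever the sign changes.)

5 runs

x=25: ŷ = 0.1 + 1.5·25 = 37.6; r = 37.3 − 37.6 = -0.3
x=30: ŷ = 0.1 + 1.5·30 = 45.1; r = 43.3 − 45.1 = -1.8
x=35: ŷ = 0.1 + 1.5·35 = 52.6; r = 52.3 − 52.6 = -0.3
x=40: ŷ = 0.1 + 1.5·40 = 60.1; r = 63 − 60.1 = 2.9
x=45: ŷ = 0.1 + 1.5·45 = 67.6; r = 67.3 − 67.6 = -0.3
x=50: ŷ = 0.1 + 1.5·50 = 75.1; r = 77.8 − 75.1 = 2.7
x=55: ŷ = 0.1 + 1.5·55 = 82.6; r = 80.9 − 82.6 = -1.7
x=60: ŷ = 0.1 + 1.5·60 = 90.1; r = 88.9 − 90.1 = -1.2
Signs: − − − + − + − −
Runs: −×3, +×1, −×1, +×1, −×2 → 5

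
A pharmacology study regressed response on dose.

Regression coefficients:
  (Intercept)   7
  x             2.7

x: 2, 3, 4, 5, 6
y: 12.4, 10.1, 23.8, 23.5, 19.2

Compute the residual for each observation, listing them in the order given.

0, -5, 6, 3, -4

x=2: ŷ = 7 + 2.7·2 = 12.4; e = 12.4 − 12.4 = 0
x=3: ŷ = 7 + 2.7·3 = 15.1; e = 10.1 − 15.1 = -5
x=4: ŷ = 7 + 2.7·4 = 17.8; e = 23.8 − 17.8 = 6
x=5: ŷ = 7 + 2.7·5 = 20.5; e = 23.5 − 20.5 = 3
x=6: ŷ = 7 + 2.7·6 = 23.2; e = 19.2 − 23.2 = -4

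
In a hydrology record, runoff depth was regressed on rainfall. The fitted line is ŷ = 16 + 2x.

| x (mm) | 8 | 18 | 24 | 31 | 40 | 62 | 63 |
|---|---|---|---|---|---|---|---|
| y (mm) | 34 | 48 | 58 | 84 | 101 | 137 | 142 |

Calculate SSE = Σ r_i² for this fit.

x=8: ŷ = 16 + 2·8 = 32; r = 34 − 32 = 2
x=18: ŷ = 16 + 2·18 = 52; r = 48 − 52 = -4
x=24: ŷ = 16 + 2·24 = 64; r = 58 − 64 = -6
x=31: ŷ = 16 + 2·31 = 78; r = 84 − 78 = 6
x=40: ŷ = 16 + 2·40 = 96; r = 101 − 96 = 5
x=62: ŷ = 16 + 2·62 = 140; r = 137 − 140 = -3
x=63: ŷ = 16 + 2·63 = 142; r = 142 − 142 = 0
SSE = 4 + 16 + 36 + 36 + 25 + 9 + 0 = 126

SSE = 126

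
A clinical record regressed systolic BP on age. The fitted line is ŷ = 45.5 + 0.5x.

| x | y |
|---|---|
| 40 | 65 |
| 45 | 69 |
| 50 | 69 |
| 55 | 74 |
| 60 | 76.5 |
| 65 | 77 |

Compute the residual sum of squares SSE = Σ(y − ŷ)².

x=40: ŷ = 45.5 + 0.5·40 = 65.5; r = 65 − 65.5 = -0.5
x=45: ŷ = 45.5 + 0.5·45 = 68; r = 69 − 68 = 1
x=50: ŷ = 45.5 + 0.5·50 = 70.5; r = 69 − 70.5 = -1.5
x=55: ŷ = 45.5 + 0.5·55 = 73; r = 74 − 73 = 1
x=60: ŷ = 45.5 + 0.5·60 = 75.5; r = 76.5 − 75.5 = 1
x=65: ŷ = 45.5 + 0.5·65 = 78; r = 77 − 78 = -1
SSE = 0.25 + 1 + 2.25 + 1 + 1 + 1 = 6.5

SSE = 6.5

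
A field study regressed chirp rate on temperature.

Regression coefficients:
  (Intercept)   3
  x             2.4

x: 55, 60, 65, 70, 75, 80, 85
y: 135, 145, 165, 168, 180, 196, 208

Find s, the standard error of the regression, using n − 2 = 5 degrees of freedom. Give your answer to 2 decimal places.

x=55: ŷ = 3 + 2.4·55 = 135; r = 135 − 135 = 0
x=60: ŷ = 3 + 2.4·60 = 147; r = 145 − 147 = -2
x=65: ŷ = 3 + 2.4·65 = 159; r = 165 − 159 = 6
x=70: ŷ = 3 + 2.4·70 = 171; r = 168 − 171 = -3
x=75: ŷ = 3 + 2.4·75 = 183; r = 180 − 183 = -3
x=80: ŷ = 3 + 2.4·80 = 195; r = 196 − 195 = 1
x=85: ŷ = 3 + 2.4·85 = 207; r = 208 − 207 = 1
SSE = 0 + 4 + 36 + 9 + 9 + 1 + 1 = 60
s = √(60/5) = √12 ≈ 3.46

s = 3.46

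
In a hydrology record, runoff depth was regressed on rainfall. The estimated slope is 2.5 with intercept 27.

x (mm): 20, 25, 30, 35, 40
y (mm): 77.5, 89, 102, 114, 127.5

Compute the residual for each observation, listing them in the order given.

0.5, -0.5, 0, -0.5, 0.5

x=20: ŷ = 27 + 2.5·20 = 77; e = 77.5 − 77 = 0.5
x=25: ŷ = 27 + 2.5·25 = 89.5; e = 89 − 89.5 = -0.5
x=30: ŷ = 27 + 2.5·30 = 102; e = 102 − 102 = 0
x=35: ŷ = 27 + 2.5·35 = 114.5; e = 114 − 114.5 = -0.5
x=40: ŷ = 27 + 2.5·40 = 127; e = 127.5 − 127 = 0.5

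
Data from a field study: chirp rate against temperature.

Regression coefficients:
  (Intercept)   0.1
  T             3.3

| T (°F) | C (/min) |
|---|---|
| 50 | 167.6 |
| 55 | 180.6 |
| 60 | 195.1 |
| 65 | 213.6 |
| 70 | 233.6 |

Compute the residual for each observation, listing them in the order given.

T=50: Ĉ = 0.1 + 3.3·50 = 165.1; r = 167.6 − 165.1 = 2.5
T=55: Ĉ = 0.1 + 3.3·55 = 181.6; r = 180.6 − 181.6 = -1
T=60: Ĉ = 0.1 + 3.3·60 = 198.1; r = 195.1 − 198.1 = -3
T=65: Ĉ = 0.1 + 3.3·65 = 214.6; r = 213.6 − 214.6 = -1
T=70: Ĉ = 0.1 + 3.3·70 = 231.1; r = 233.6 − 231.1 = 2.5

2.5, -1, -3, -1, 2.5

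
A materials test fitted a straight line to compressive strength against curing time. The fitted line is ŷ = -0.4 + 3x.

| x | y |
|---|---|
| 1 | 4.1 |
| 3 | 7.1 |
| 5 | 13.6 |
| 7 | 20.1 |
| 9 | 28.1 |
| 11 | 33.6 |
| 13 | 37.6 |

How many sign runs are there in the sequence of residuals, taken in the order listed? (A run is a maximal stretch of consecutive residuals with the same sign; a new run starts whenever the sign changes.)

x=1: ŷ = -0.4 + 3·1 = 2.6; r = 4.1 − 2.6 = 1.5
x=3: ŷ = -0.4 + 3·3 = 8.6; r = 7.1 − 8.6 = -1.5
x=5: ŷ = -0.4 + 3·5 = 14.6; r = 13.6 − 14.6 = -1
x=7: ŷ = -0.4 + 3·7 = 20.6; r = 20.1 − 20.6 = -0.5
x=9: ŷ = -0.4 + 3·9 = 26.6; r = 28.1 − 26.6 = 1.5
x=11: ŷ = -0.4 + 3·11 = 32.6; r = 33.6 − 32.6 = 1
x=13: ŷ = -0.4 + 3·13 = 38.6; r = 37.6 − 38.6 = -1
Signs: + − − − + + −
Runs: +×1, −×3, +×2, −×1 → 4

4 runs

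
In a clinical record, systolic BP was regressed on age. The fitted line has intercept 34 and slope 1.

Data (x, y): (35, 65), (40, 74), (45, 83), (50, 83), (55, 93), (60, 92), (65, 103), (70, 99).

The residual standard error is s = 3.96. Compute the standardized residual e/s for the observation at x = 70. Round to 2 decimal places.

ŷ = 34 + 70 = 104
e = 99 − 104 = -5
e/s = -5 / 3.96 = -1.26

-1.26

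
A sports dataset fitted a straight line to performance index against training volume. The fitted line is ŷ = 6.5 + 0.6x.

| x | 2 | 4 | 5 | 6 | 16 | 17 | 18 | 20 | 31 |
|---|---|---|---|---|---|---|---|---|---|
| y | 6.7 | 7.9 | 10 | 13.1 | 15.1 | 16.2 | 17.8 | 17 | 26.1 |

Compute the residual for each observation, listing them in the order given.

-1, -1, 0.5, 3, -1, -0.5, 0.5, -1.5, 1

x=2: ŷ = 6.5 + 0.6·2 = 7.7; e = 6.7 − 7.7 = -1
x=4: ŷ = 6.5 + 0.6·4 = 8.9; e = 7.9 − 8.9 = -1
x=5: ŷ = 6.5 + 0.6·5 = 9.5; e = 10 − 9.5 = 0.5
x=6: ŷ = 6.5 + 0.6·6 = 10.1; e = 13.1 − 10.1 = 3
x=16: ŷ = 6.5 + 0.6·16 = 16.1; e = 15.1 − 16.1 = -1
x=17: ŷ = 6.5 + 0.6·17 = 16.7; e = 16.2 − 16.7 = -0.5
x=18: ŷ = 6.5 + 0.6·18 = 17.3; e = 17.8 − 17.3 = 0.5
x=20: ŷ = 6.5 + 0.6·20 = 18.5; e = 17 − 18.5 = -1.5
x=31: ŷ = 6.5 + 0.6·31 = 25.1; e = 26.1 − 25.1 = 1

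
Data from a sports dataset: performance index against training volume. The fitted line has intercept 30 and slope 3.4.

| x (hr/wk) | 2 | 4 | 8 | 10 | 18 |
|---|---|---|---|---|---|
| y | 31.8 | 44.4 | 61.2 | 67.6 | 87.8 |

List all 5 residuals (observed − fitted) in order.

x=2: ŷ = 30 + 3.4·2 = 36.8; e = 31.8 − 36.8 = -5
x=4: ŷ = 30 + 3.4·4 = 43.6; e = 44.4 − 43.6 = 0.8
x=8: ŷ = 30 + 3.4·8 = 57.2; e = 61.2 − 57.2 = 4
x=10: ŷ = 30 + 3.4·10 = 64; e = 67.6 − 64 = 3.6
x=18: ŷ = 30 + 3.4·18 = 91.2; e = 87.8 − 91.2 = -3.4

-5, 0.8, 4, 3.6, -3.4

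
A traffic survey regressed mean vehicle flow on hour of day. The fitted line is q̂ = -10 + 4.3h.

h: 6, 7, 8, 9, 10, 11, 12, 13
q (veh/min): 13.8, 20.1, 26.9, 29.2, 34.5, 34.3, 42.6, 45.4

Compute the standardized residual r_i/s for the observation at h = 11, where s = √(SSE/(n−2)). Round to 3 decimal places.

h=6: q̂ = -10 + 4.3·6 = 15.8; r = 13.8 − 15.8 = -2
h=7: q̂ = -10 + 4.3·7 = 20.1; r = 20.1 − 20.1 = 0
h=8: q̂ = -10 + 4.3·8 = 24.4; r = 26.9 − 24.4 = 2.5
h=9: q̂ = -10 + 4.3·9 = 28.7; r = 29.2 − 28.7 = 0.5
h=10: q̂ = -10 + 4.3·10 = 33; r = 34.5 − 33 = 1.5
h=11: q̂ = -10 + 4.3·11 = 37.3; r = 34.3 − 37.3 = -3
h=12: q̂ = -10 + 4.3·12 = 41.6; r = 42.6 − 41.6 = 1
h=13: q̂ = -10 + 4.3·13 = 45.9; r = 45.4 − 45.9 = -0.5
SSE = 4 + 0 + 6.25 + 0.25 + 2.25 + 9 + 1 + 0.25 = 23
s = √(23/6) = 1.95789
r/s = -3 / 1.95789 = -1.532

-1.532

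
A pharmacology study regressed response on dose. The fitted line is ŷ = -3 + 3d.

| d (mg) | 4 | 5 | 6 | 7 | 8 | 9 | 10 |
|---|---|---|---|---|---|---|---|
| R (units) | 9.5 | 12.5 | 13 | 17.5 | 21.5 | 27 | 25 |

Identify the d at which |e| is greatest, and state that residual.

d=4: ŷ = -3 + 3·4 = 9; e = 9.5 − 9 = 0.5
d=5: ŷ = -3 + 3·5 = 12; e = 12.5 − 12 = 0.5
d=6: ŷ = -3 + 3·6 = 15; e = 13 − 15 = -2
d=7: ŷ = -3 + 3·7 = 18; e = 17.5 − 18 = -0.5
d=8: ŷ = -3 + 3·8 = 21; e = 21.5 − 21 = 0.5
d=9: ŷ = -3 + 3·9 = 24; e = 27 − 24 = 3
d=10: ŷ = -3 + 3·10 = 27; e = 25 − 27 = -2
Largest |e| is 3 at d = 9, residual 3.

d = 9, e = 3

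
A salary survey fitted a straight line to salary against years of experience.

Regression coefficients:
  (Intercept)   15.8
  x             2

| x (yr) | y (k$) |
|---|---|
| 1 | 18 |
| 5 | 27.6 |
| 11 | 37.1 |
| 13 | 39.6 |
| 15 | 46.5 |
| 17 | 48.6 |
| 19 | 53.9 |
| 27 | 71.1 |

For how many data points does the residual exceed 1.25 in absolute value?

x=1: ŷ = 15.8 + 2·1 = 17.8; e = 18 − 17.8 = 0.2
x=5: ŷ = 15.8 + 2·5 = 25.8; e = 27.6 − 25.8 = 1.8
x=11: ŷ = 15.8 + 2·11 = 37.8; e = 37.1 − 37.8 = -0.7
x=13: ŷ = 15.8 + 2·13 = 41.8; e = 39.6 − 41.8 = -2.2
x=15: ŷ = 15.8 + 2·15 = 45.8; e = 46.5 − 45.8 = 0.7
x=17: ŷ = 15.8 + 2·17 = 49.8; e = 48.6 − 49.8 = -1.2
x=19: ŷ = 15.8 + 2·19 = 53.8; e = 53.9 − 53.8 = 0.1
x=27: ŷ = 15.8 + 2·27 = 69.8; e = 71.1 − 69.8 = 1.3
|e| > 1.25: x=5 (|e|=1.8), x=13 (|e|=2.2), x=27 (|e|=1.3) → 3

3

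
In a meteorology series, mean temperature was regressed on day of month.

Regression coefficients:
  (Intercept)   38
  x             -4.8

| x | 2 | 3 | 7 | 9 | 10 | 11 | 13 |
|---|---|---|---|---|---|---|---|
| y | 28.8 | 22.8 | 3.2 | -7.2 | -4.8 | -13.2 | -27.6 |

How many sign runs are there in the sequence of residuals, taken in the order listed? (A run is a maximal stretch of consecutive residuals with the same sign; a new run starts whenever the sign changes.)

4 runs

x=2: ŷ = 38 − 4.8·2 = 28.4; r = 28.8 − 28.4 = 0.4
x=3: ŷ = 38 − 4.8·3 = 23.6; r = 22.8 − 23.6 = -0.8
x=7: ŷ = 38 − 4.8·7 = 4.4; r = 3.2 − 4.4 = -1.2
x=9: ŷ = 38 − 4.8·9 = -5.2; r = -7.2 − (-5.2) = -2
x=10: ŷ = 38 − 4.8·10 = -10; r = -4.8 − (-10) = 5.2
x=11: ŷ = 38 − 4.8·11 = -14.8; r = -13.2 − (-14.8) = 1.6
x=13: ŷ = 38 − 4.8·13 = -24.4; r = -27.6 − (-24.4) = -3.2
Signs: + − − − + + −
Runs: +×1, −×3, +×2, −×1 → 4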